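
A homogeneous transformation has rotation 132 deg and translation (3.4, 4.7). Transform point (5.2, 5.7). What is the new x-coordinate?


x' = cos(theta)*px - sin(theta)*py + tx
= -0.6691*5.2 - 0.7431*5.7 + 3.4
= -4.3154


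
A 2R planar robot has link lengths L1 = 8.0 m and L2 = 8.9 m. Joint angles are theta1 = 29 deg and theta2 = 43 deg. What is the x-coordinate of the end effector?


Convert angles to radians: theta1 = 0.5061, theta2 = 0.7505
x = L1*cos(theta1) + L2*cos(theta1+theta2)
x = 6.997 + 2.7503
x = 9.7472


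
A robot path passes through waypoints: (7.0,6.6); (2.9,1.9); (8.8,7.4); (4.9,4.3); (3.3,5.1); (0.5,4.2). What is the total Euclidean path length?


Segment lengths:
  seg1 = sqrt((-4.1)^2 + (-4.7)^2) = 6.237
  seg2 = sqrt((5.9)^2 + (5.5)^2) = 8.066
  seg3 = sqrt((-3.9)^2 + (-3.1)^2) = 4.982
  seg4 = sqrt((-1.6)^2 + (0.8)^2) = 1.7889
  seg5 = sqrt((-2.8)^2 + (-0.9)^2) = 2.9411
Total = 24.0149


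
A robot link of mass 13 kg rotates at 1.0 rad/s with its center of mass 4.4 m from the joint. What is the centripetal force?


F = m * omega^2 * r
= 13 * 1.0^2 * 4.4
= 13 * 1.0 * 4.4
= 57.2 N


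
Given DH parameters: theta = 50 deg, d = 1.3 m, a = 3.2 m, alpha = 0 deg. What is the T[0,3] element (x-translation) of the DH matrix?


T[0,3] = a * cos(theta)
= 3.2 * cos(50 deg)
= 3.2 * 0.6428
= 2.0569


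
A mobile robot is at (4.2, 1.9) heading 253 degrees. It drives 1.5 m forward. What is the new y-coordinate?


y_new = y0 + d*sin(theta)
= 1.9 + 1.5*sin(253)
= 1.9 + -1.4345
= 0.4655


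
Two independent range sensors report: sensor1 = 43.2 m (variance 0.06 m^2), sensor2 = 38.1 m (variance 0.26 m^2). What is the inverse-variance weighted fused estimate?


w1 = (1/var1) / (1/var1 + 1/var2)
   = 16.6667 / (16.6667 + 3.8462) = 0.8125
w2 = 1 - w1 = 0.1875
fused = w1*s1 + w2*s2 = 35.1 + 7.1438
= 42.2438 m


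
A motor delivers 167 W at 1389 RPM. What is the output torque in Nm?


omega = 1389 * 2*pi/60 = 145.4557 rad/s
tau = P / omega = 167 / 145.4557
= 1.1481 Nm


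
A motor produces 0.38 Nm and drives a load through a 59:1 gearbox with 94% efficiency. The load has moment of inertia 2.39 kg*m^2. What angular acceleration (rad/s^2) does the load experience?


tau_out = tau_motor * N * eta
= 0.38 * 59 * 0.94 = 21.0748 Nm
alpha = tau_out / I = 21.0748 / 2.39
= 8.8179 rad/s^2


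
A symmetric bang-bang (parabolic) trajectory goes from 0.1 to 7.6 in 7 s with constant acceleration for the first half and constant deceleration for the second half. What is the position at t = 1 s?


Symmetric rest-to-rest: each phase covers (pf-p0)/2 in time T/2. 0.5*a*(T/2)^2 = (pf-p0)/2 => a = 4*(pf-p0)/T^2
a = 4*(7.6-0.1)/7^2 = 0.6122
t = 1 is in the acceleration phase (t <= T/2).
p = p0 + 0.5*a*t^2 = 0.1 + 0.5*0.6122*1^2
= 0.4061


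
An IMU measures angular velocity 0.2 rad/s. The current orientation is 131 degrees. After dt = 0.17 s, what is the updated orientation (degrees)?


delta_theta = w * dt = 0.2 * 0.17 = 0.034 rad
= 1.9481 deg
theta_new = 131 + 1.9481 = 132.9481 deg


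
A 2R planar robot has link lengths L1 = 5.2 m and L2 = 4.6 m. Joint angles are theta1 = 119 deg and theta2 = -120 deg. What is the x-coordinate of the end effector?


Convert angles to radians: theta1 = 2.0769, theta2 = -2.0944
x = L1*cos(theta1) + L2*cos(theta1+theta2)
x = -2.521 + 4.5993
x = 2.0783


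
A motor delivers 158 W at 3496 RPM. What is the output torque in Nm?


omega = 3496 * 2*pi/60 = 366.1003 rad/s
tau = P / omega = 158 / 366.1003
= 0.4316 Nm


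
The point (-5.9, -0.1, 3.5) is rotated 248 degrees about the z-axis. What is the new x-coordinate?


Rotation about z-axis: x' = x*cos(theta) - y*sin(theta)
= -5.9 * -0.3746 - -0.1 * -0.9272
= 2.1175


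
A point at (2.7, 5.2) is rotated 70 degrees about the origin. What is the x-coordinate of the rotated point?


x' = x*cos(theta) - y*sin(theta)
cos(70 deg) = 0.342, sin(70 deg) = 0.9397
x' = 2.7 * 0.342 - 5.2 * 0.9397
= 0.9235 - 4.8864
= -3.9629


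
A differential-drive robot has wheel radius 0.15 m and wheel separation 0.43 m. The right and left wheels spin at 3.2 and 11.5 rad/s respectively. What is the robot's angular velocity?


vR = r*wR = 0.15*3.2 = 0.48 m/s
vL = r*wL = 0.15*11.5 = 1.725 m/s
v = (vR+vL)/2 = 1.1025 m/s
omega = (vR-vL)/L = -2.8953 rad/s
angular velocity = -2.8953 rad/s


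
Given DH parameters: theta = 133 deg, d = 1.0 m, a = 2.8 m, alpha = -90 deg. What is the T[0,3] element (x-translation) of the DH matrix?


T[0,3] = a * cos(theta)
= 2.8 * cos(133 deg)
= 2.8 * -0.682
= -1.9096


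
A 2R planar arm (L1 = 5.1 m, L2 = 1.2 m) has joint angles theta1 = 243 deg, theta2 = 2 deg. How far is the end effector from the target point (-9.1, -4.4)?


End effector via forward kinematics:
x = L1*cos(t1) + L2*cos(t1+t2) = -2.8225
y = L1*sin(t1) + L2*sin(t1+t2) = -5.6317
Distance to target:
d = sqrt((-9.1 - -2.8225)^2 + (-4.4 - -5.6317)^2)
= sqrt(39.4071 + 1.5171)
= 6.3972 m


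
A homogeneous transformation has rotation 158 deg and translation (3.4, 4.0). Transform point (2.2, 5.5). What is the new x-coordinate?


x' = cos(theta)*px - sin(theta)*py + tx
= -0.9272*2.2 - 0.3746*5.5 + 3.4
= -0.7001


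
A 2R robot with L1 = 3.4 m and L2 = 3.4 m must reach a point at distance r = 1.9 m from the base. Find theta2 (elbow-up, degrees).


cos(theta2) = (r^2 - L1^2 - L2^2) / (2*L1*L2)
cos(theta2) = (3.61 - 11.56 - 11.56) / 23.12
cos(theta2) = -0.843858
theta2 = 147.5498 degrees


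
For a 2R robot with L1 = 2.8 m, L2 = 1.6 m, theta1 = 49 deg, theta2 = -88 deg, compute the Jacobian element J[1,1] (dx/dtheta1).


J[1,1] = -L1*sin(t1) - L2*sin(t1+t2)
= -2.8*sin(49) - 1.6*sin(-39)
= -1.1063


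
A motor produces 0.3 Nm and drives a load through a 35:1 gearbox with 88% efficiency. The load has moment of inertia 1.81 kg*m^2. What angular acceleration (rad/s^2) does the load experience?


tau_out = tau_motor * N * eta
= 0.3 * 35 * 0.88 = 9.24 Nm
alpha = tau_out / I = 9.24 / 1.81
= 5.105 rad/s^2


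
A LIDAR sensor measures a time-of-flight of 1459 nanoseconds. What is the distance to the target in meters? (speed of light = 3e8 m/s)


tof = 1459 ns = 1.459e-06 s
dist = c * tof / 2
= 3e8 * 1.459e-06 / 2
= 218.85 m


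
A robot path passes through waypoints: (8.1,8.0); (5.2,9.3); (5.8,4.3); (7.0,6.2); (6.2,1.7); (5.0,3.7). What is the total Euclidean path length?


Segment lengths:
  seg1 = sqrt((-2.9)^2 + (1.3)^2) = 3.178
  seg2 = sqrt((0.6)^2 + (-5.0)^2) = 5.0359
  seg3 = sqrt((1.2)^2 + (1.9)^2) = 2.2472
  seg4 = sqrt((-0.8)^2 + (-4.5)^2) = 4.5706
  seg5 = sqrt((-1.2)^2 + (2.0)^2) = 2.3324
Total = 17.3641


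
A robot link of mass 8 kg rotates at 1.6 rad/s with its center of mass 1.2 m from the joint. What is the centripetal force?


F = m * omega^2 * r
= 8 * 1.6^2 * 1.2
= 8 * 2.56 * 1.2
= 24.576 N


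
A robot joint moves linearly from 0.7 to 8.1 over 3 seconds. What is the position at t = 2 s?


s = t/T = 2/3 = 0.6667
p(t) = p0 + (pf-p0)*s
= 0.7 + (8.1 - 0.7) * 0.6667
= 5.6333


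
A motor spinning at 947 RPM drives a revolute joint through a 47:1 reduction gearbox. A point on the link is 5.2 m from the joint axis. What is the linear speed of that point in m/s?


omega_motor = 947 * 2*pi/60 = 99.1696 rad/s
omega_joint = omega_motor / 47 = 2.11 rad/s
v = omega_joint * r = 2.11 * 5.2
= 10.972 m/s


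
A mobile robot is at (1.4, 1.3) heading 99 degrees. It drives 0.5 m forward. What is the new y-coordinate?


y_new = y0 + d*sin(theta)
= 1.3 + 0.5*sin(99)
= 1.3 + 0.4938
= 1.7938


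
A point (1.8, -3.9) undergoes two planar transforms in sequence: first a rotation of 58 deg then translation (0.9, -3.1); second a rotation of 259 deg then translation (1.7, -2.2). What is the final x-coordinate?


After transform 1:
x1 = cos(58)*1.8 - sin(58)*-3.9 + 0.9 = 5.1612
y1 = sin(58)*1.8 + cos(58)*-3.9 + -3.1 = -3.6402
After transform 2:
x2 = cos(259)*5.1612 - sin(259)*-3.6402 + 1.7
= -2.8581


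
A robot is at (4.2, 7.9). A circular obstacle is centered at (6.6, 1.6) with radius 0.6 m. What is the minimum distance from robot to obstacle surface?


center_dist = sqrt((4.2-6.6)^2 + (7.9-1.6)^2)
= sqrt(5.76 + 39.69)
= 6.7417
min_dist = center_dist - radius = 6.7417 - 0.6 = 6.1417 m


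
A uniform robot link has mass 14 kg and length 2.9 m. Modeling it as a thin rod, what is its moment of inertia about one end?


I = (1/3) * m * L^2
= (1/3) * 14 * 2.9^2
= 0.333333 * 14 * 8.41
= 39.2467 kg*m^2


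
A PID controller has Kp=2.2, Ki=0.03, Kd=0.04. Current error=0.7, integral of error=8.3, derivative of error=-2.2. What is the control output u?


u = Kp*e + Ki*int(e) + Kd*de/dt
= 2.2*0.7 + 0.03*8.3 + 0.04*(-2.2)
= 1.54 + 0.249 + -0.088
= 1.701


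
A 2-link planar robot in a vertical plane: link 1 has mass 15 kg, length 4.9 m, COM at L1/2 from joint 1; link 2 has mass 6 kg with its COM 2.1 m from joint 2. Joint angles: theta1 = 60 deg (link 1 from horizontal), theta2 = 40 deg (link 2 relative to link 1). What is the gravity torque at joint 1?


Horizontal distance from joint 1 to link-1 COM:
  x_c1 = (L1/2)*cos(t1) = 2.45 * 0.5 = 1.225 m
Horizontal distance from joint 1 to link-2 COM:
  x_c2 = L1*cos(t1) + Lc2*cos(t1+t2)
       = 4.9*0.5 + 2.1*-0.1736 = 2.0853 m
tau1 = m1*g*x_c1 + m2*g*x_c2
     = 15*9.81*1.225 + 6*9.81*2.0853
     = 180.2588 + 122.743
     = 303.0018 Nm


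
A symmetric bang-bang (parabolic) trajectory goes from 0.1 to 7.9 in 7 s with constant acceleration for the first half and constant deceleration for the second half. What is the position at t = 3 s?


Symmetric rest-to-rest: each phase covers (pf-p0)/2 in time T/2. 0.5*a*(T/2)^2 = (pf-p0)/2 => a = 4*(pf-p0)/T^2
a = 4*(7.9-0.1)/7^2 = 0.6367
t = 3 is in the acceleration phase (t <= T/2).
p = p0 + 0.5*a*t^2 = 0.1 + 0.5*0.6367*3^2
= 2.9653


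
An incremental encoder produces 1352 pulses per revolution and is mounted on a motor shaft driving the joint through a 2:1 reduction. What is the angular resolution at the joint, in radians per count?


counts per rev = 1352
effective counts at joint = 1352 * 2 = 2704
resolution = 2*pi / 2704
= 0.0023 rad/count


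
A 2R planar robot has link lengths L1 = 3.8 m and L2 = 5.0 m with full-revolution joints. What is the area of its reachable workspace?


r_max = L1 + L2 = 8.8 m
r_min = |L1 - L2| = 1.2 m
Area = pi*(r_max^2 - r_min^2)
= pi*(77.44 - 1.44)
= pi * 76.0
= 238.761 m^2


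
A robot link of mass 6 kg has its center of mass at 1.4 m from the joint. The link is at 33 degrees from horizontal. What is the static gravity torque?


tau = m*g*L*cos(angle)
= 6 * 9.81 * 1.4 * cos(33 deg)
= 6 * 9.81 * 1.4 * 0.8387
= 69.1098 Nm


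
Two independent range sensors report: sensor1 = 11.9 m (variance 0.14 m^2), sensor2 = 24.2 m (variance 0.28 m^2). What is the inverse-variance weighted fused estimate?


w1 = (1/var1) / (1/var1 + 1/var2)
   = 7.1429 / (7.1429 + 3.5714) = 0.6667
w2 = 1 - w1 = 0.3333
fused = w1*s1 + w2*s2 = 7.9333 + 8.0667
= 16.0 m


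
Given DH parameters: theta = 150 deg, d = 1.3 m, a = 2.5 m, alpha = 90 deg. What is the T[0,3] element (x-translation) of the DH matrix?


T[0,3] = a * cos(theta)
= 2.5 * cos(150 deg)
= 2.5 * -0.866
= -2.1651


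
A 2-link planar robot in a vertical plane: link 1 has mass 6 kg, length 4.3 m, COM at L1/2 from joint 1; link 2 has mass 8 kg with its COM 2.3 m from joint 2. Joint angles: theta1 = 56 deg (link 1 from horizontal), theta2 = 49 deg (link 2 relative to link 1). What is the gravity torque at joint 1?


Horizontal distance from joint 1 to link-1 COM:
  x_c1 = (L1/2)*cos(t1) = 2.15 * 0.5592 = 1.2023 m
Horizontal distance from joint 1 to link-2 COM:
  x_c2 = L1*cos(t1) + Lc2*cos(t1+t2)
       = 4.3*0.5592 + 2.3*-0.2588 = 1.8092 m
tau1 = m1*g*x_c1 + m2*g*x_c2
     = 6*9.81*1.2023 + 8*9.81*1.8092
     = 70.7653 + 141.9896
     = 212.7549 Nm


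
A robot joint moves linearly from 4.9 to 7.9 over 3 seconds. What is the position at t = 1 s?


s = t/T = 1/3 = 0.3333
p(t) = p0 + (pf-p0)*s
= 4.9 + (7.9 - 4.9) * 0.3333
= 5.9


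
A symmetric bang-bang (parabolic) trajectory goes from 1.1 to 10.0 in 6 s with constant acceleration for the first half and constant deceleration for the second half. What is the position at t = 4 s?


Symmetric rest-to-rest: each phase covers (pf-p0)/2 in time T/2. 0.5*a*(T/2)^2 = (pf-p0)/2 => a = 4*(pf-p0)/T^2
a = 4*(10.0-1.1)/6^2 = 0.9889
t = 4 is in the deceleration phase (t > T/2).
p = pf - 0.5*a*(T-t)^2 = 10.0 - 0.5*0.9889*2^2
= 8.0222


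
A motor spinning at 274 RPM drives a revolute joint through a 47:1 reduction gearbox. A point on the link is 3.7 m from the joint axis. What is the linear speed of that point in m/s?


omega_motor = 274 * 2*pi/60 = 28.6932 rad/s
omega_joint = omega_motor / 47 = 0.6105 rad/s
v = omega_joint * r = 0.6105 * 3.7
= 2.2588 m/s


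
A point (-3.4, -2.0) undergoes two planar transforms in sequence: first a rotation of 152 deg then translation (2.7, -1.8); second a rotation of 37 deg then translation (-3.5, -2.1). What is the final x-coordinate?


After transform 1:
x1 = cos(152)*-3.4 - sin(152)*-2.0 + 2.7 = 6.641
y1 = sin(152)*-3.4 + cos(152)*-2.0 + -1.8 = -1.6303
After transform 2:
x2 = cos(37)*6.641 - sin(37)*-1.6303 + -3.5
= 2.7849


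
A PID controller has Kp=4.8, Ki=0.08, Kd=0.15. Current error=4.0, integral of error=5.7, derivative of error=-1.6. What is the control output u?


u = Kp*e + Ki*int(e) + Kd*de/dt
= 4.8*4.0 + 0.08*5.7 + 0.15*(-1.6)
= 19.2 + 0.456 + -0.24
= 19.416


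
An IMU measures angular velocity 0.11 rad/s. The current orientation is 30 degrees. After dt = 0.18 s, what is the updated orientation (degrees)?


delta_theta = w * dt = 0.11 * 0.18 = 0.0198 rad
= 1.1345 deg
theta_new = 30 + 1.1345 = 31.1345 deg


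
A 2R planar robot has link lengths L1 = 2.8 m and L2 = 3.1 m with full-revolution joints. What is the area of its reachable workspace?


r_max = L1 + L2 = 5.9 m
r_min = |L1 - L2| = 0.3 m
Area = pi*(r_max^2 - r_min^2)
= pi*(34.81 - 0.09)
= pi * 34.72
= 109.0761 m^2


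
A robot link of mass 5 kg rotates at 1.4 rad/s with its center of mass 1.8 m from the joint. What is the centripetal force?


F = m * omega^2 * r
= 5 * 1.4^2 * 1.8
= 5 * 1.96 * 1.8
= 17.64 N


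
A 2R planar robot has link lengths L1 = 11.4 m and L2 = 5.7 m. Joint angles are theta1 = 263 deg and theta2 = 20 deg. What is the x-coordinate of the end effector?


Convert angles to radians: theta1 = 4.5902, theta2 = 0.3491
x = L1*cos(theta1) + L2*cos(theta1+theta2)
x = -1.3893 + 1.2822
x = -0.1071


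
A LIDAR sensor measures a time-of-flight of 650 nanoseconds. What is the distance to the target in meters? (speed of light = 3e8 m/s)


tof = 650 ns = 6.5e-07 s
dist = c * tof / 2
= 3e8 * 6.5e-07 / 2
= 97.5 m


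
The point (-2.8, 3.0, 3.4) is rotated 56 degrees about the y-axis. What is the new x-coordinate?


Rotation about y-axis: x' = x*cos(theta) + z*sin(theta)
= -2.8 * 0.5592 + 3.4 * 0.829
= 1.253


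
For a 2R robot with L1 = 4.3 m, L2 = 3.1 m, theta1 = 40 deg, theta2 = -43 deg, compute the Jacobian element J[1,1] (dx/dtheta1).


J[1,1] = -L1*sin(t1) - L2*sin(t1+t2)
= -4.3*sin(40) - 3.1*sin(-3)
= -2.6017


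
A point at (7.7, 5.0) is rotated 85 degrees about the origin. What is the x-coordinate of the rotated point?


x' = x*cos(theta) - y*sin(theta)
cos(85 deg) = 0.0872, sin(85 deg) = 0.9962
x' = 7.7 * 0.0872 - 5.0 * 0.9962
= 0.6711 - 4.981
= -4.3099


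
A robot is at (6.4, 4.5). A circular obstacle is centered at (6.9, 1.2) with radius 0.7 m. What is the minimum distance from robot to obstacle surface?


center_dist = sqrt((6.4-6.9)^2 + (4.5-1.2)^2)
= sqrt(0.25 + 10.89)
= 3.3377
min_dist = center_dist - radius = 3.3377 - 0.7 = 2.6377 m


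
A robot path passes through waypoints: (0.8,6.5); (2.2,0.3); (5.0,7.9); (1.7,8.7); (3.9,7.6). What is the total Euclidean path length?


Segment lengths:
  seg1 = sqrt((1.4)^2 + (-6.2)^2) = 6.3561
  seg2 = sqrt((2.8)^2 + (7.6)^2) = 8.0994
  seg3 = sqrt((-3.3)^2 + (0.8)^2) = 3.3956
  seg4 = sqrt((2.2)^2 + (-1.1)^2) = 2.4597
Total = 20.3107


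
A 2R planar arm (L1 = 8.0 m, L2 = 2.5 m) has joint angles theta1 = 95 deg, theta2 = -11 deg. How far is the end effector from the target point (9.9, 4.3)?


End effector via forward kinematics:
x = L1*cos(t1) + L2*cos(t1+t2) = -0.4359
y = L1*sin(t1) + L2*sin(t1+t2) = 10.4559
Distance to target:
d = sqrt((9.9 - -0.4359)^2 + (4.3 - 10.4559)^2)
= sqrt(106.8313 + 37.8946)
= 12.0302 m


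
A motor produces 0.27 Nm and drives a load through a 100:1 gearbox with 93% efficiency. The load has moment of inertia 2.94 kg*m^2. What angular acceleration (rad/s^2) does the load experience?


tau_out = tau_motor * N * eta
= 0.27 * 100 * 0.93 = 25.11 Nm
alpha = tau_out / I = 25.11 / 2.94
= 8.5408 rad/s^2


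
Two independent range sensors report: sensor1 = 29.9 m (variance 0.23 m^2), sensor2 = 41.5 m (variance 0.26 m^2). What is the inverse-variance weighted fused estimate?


w1 = (1/var1) / (1/var1 + 1/var2)
   = 4.3478 / (4.3478 + 3.8462) = 0.5306
w2 = 1 - w1 = 0.4694
fused = w1*s1 + w2*s2 = 15.8653 + 19.4796
= 35.3449 m


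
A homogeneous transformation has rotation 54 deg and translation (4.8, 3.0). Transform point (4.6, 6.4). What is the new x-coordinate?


x' = cos(theta)*px - sin(theta)*py + tx
= 0.5878*4.6 - 0.809*6.4 + 4.8
= 2.3261


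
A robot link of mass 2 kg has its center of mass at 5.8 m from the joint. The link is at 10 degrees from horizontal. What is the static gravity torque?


tau = m*g*L*cos(angle)
= 2 * 9.81 * 5.8 * cos(10 deg)
= 2 * 9.81 * 5.8 * 0.9848
= 112.0672 Nm


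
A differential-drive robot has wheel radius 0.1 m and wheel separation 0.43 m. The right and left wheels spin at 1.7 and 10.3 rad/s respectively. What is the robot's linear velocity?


vR = r*wR = 0.1*1.7 = 0.17 m/s
vL = r*wL = 0.1*10.3 = 1.03 m/s
v = (vR+vL)/2 = 0.6 m/s
omega = (vR-vL)/L = -2.0 rad/s
linear velocity = 0.6 m/s


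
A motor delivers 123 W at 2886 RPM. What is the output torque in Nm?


omega = 2886 * 2*pi/60 = 302.2212 rad/s
tau = P / omega = 123 / 302.2212
= 0.407 Nm


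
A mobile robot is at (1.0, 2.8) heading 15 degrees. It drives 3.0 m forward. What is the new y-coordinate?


y_new = y0 + d*sin(theta)
= 2.8 + 3.0*sin(15)
= 2.8 + 0.7765
= 3.5765


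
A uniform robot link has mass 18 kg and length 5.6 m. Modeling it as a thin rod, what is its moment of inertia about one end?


I = (1/3) * m * L^2
= (1/3) * 18 * 5.6^2
= 0.333333 * 18 * 31.36
= 188.16 kg*m^2


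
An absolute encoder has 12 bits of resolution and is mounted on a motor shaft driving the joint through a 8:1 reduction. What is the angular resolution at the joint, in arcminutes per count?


counts = 2^12 = 4096
effective counts at joint = 4096 * 8 = 32768
resolution = 360*60 / 32768
= 0.6592 arcmin/count


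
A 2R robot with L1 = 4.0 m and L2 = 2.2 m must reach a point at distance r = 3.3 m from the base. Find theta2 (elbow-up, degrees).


cos(theta2) = (r^2 - L1^2 - L2^2) / (2*L1*L2)
cos(theta2) = (10.89 - 16.0 - 4.84) / 17.6
cos(theta2) = -0.565341
theta2 = 124.426 degrees


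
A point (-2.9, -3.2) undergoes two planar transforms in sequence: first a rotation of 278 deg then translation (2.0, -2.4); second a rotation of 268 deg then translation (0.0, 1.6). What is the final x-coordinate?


After transform 1:
x1 = cos(278)*-2.9 - sin(278)*-3.2 + 2.0 = -1.5725
y1 = sin(278)*-2.9 + cos(278)*-3.2 + -2.4 = 0.0264
After transform 2:
x2 = cos(268)*-1.5725 - sin(268)*0.0264 + 0.0
= 0.0813


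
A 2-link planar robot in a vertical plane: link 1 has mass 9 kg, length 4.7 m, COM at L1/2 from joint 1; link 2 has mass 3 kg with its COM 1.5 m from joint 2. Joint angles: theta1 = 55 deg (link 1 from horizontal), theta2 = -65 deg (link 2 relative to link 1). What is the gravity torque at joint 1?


Horizontal distance from joint 1 to link-1 COM:
  x_c1 = (L1/2)*cos(t1) = 2.35 * 0.5736 = 1.3479 m
Horizontal distance from joint 1 to link-2 COM:
  x_c2 = L1*cos(t1) + Lc2*cos(t1+t2)
       = 4.7*0.5736 + 1.5*0.9848 = 4.173 m
tau1 = m1*g*x_c1 + m2*g*x_c2
     = 9*9.81*1.3479 + 3*9.81*4.173
     = 119.0065 + 122.812
     = 241.8185 Nm


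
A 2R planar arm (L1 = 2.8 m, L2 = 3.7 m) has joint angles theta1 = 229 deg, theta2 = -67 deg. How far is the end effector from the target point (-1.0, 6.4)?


End effector via forward kinematics:
x = L1*cos(t1) + L2*cos(t1+t2) = -5.3559
y = L1*sin(t1) + L2*sin(t1+t2) = -0.9698
Distance to target:
d = sqrt((-1.0 - -5.3559)^2 + (6.4 - -0.9698)^2)
= sqrt(18.9736 + 54.3143)
= 8.5608 m


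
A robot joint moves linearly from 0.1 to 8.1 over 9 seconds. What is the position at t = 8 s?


s = t/T = 8/9 = 0.8889
p(t) = p0 + (pf-p0)*s
= 0.1 + (8.1 - 0.1) * 0.8889
= 7.2111


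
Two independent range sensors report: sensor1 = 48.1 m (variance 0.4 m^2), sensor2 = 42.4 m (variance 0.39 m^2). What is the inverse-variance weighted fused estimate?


w1 = (1/var1) / (1/var1 + 1/var2)
   = 2.5 / (2.5 + 2.5641) = 0.4937
w2 = 1 - w1 = 0.5063
fused = w1*s1 + w2*s2 = 23.7456 + 21.4684
= 45.2139 m


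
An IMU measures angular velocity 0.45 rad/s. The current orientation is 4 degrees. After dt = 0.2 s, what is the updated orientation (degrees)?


delta_theta = w * dt = 0.45 * 0.2 = 0.09 rad
= 5.1566 deg
theta_new = 4 + 5.1566 = 9.1566 deg


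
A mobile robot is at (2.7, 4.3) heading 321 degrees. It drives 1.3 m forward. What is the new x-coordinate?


x_new = x0 + d*cos(theta)
= 2.7 + 1.3*cos(321)
= 2.7 + 1.0103
= 3.7103


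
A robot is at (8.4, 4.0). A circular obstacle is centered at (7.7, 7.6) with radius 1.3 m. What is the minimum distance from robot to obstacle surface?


center_dist = sqrt((8.4-7.7)^2 + (4.0-7.6)^2)
= sqrt(0.49 + 12.96)
= 3.6674
min_dist = center_dist - radius = 3.6674 - 1.3 = 2.3674 m


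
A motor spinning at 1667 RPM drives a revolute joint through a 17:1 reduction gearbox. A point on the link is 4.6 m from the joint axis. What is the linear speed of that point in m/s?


omega_motor = 1667 * 2*pi/60 = 174.5678 rad/s
omega_joint = omega_motor / 17 = 10.2687 rad/s
v = omega_joint * r = 10.2687 * 4.6
= 47.236 m/s


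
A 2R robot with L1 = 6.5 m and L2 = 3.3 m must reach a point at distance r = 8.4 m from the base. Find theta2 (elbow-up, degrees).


cos(theta2) = (r^2 - L1^2 - L2^2) / (2*L1*L2)
cos(theta2) = (70.56 - 42.25 - 10.89) / 42.9
cos(theta2) = 0.406061
theta2 = 66.0424 degrees


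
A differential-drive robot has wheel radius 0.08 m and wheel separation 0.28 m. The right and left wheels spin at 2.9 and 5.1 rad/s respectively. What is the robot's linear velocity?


vR = r*wR = 0.08*2.9 = 0.232 m/s
vL = r*wL = 0.08*5.1 = 0.408 m/s
v = (vR+vL)/2 = 0.32 m/s
omega = (vR-vL)/L = -0.6286 rad/s
linear velocity = 0.32 m/s


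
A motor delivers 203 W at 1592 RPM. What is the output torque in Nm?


omega = 1592 * 2*pi/60 = 166.7139 rad/s
tau = P / omega = 203 / 166.7139
= 1.2177 Nm


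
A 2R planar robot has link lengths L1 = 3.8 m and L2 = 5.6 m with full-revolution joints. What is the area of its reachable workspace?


r_max = L1 + L2 = 9.4 m
r_min = |L1 - L2| = 1.8 m
Area = pi*(r_max^2 - r_min^2)
= pi*(88.36 - 3.24)
= pi * 85.12
= 267.4124 m^2


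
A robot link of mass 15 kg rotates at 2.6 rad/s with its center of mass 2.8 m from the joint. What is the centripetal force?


F = m * omega^2 * r
= 15 * 2.6^2 * 2.8
= 15 * 6.76 * 2.8
= 283.92 N


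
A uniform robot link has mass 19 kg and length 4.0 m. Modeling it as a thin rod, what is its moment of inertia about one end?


I = (1/3) * m * L^2
= (1/3) * 19 * 4.0^2
= 0.333333 * 19 * 16.0
= 101.3333 kg*m^2


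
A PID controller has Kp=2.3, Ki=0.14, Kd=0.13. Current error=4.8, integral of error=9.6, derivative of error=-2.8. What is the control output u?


u = Kp*e + Ki*int(e) + Kd*de/dt
= 2.3*4.8 + 0.14*9.6 + 0.13*(-2.8)
= 11.04 + 1.344 + -0.364
= 12.02


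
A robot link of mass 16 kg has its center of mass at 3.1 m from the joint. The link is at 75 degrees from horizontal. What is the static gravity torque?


tau = m*g*L*cos(angle)
= 16 * 9.81 * 3.1 * cos(75 deg)
= 16 * 9.81 * 3.1 * 0.2588
= 125.9351 Nm


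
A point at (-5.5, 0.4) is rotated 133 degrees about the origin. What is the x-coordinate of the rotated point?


x' = x*cos(theta) - y*sin(theta)
cos(133 deg) = -0.682, sin(133 deg) = 0.7314
x' = -5.5 * -0.682 - 0.4 * 0.7314
= 3.751 - 0.2925
= 3.4584


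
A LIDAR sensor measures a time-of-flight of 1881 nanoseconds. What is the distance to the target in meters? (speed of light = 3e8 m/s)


tof = 1881 ns = 1.881e-06 s
dist = c * tof / 2
= 3e8 * 1.881e-06 / 2
= 282.15 m


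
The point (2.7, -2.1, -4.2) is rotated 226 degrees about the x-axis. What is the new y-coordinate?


Rotation about x-axis: y' = y*cos(theta) - z*sin(theta)
= -2.1 * -0.6947 - -4.2 * -0.7193
= -1.5624


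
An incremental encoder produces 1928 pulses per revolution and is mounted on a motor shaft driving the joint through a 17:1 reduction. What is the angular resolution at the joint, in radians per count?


counts per rev = 1928
effective counts at joint = 1928 * 17 = 32776
resolution = 2*pi / 32776
= 1.9170e-04 rad/count


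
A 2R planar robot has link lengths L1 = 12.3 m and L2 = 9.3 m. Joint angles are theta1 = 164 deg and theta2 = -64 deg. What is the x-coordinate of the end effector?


Convert angles to radians: theta1 = 2.8623, theta2 = -1.117
x = L1*cos(theta1) + L2*cos(theta1+theta2)
x = -11.8235 + -1.6149
x = -13.4384


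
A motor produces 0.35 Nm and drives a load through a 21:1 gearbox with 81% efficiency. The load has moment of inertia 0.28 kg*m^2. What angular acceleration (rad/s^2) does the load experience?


tau_out = tau_motor * N * eta
= 0.35 * 21 * 0.81 = 5.9535 Nm
alpha = tau_out / I = 5.9535 / 0.28
= 21.2625 rad/s^2


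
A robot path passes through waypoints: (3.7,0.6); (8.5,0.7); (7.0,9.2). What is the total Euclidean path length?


Segment lengths:
  seg1 = sqrt((4.8)^2 + (0.1)^2) = 4.801
  seg2 = sqrt((-1.5)^2 + (8.5)^2) = 8.6313
Total = 13.4324


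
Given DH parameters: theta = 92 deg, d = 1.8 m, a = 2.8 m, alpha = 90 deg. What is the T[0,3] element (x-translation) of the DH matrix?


T[0,3] = a * cos(theta)
= 2.8 * cos(92 deg)
= 2.8 * -0.0349
= -0.0977


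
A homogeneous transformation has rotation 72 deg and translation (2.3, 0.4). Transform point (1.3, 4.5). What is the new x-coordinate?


x' = cos(theta)*px - sin(theta)*py + tx
= 0.309*1.3 - 0.9511*4.5 + 2.3
= -1.578


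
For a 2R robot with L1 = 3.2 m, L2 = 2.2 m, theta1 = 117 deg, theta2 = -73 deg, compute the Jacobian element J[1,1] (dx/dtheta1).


J[1,1] = -L1*sin(t1) - L2*sin(t1+t2)
= -3.2*sin(117) - 2.2*sin(44)
= -4.3795


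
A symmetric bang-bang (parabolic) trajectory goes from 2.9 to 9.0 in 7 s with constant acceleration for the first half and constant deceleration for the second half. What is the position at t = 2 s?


Symmetric rest-to-rest: each phase covers (pf-p0)/2 in time T/2. 0.5*a*(T/2)^2 = (pf-p0)/2 => a = 4*(pf-p0)/T^2
a = 4*(9.0-2.9)/7^2 = 0.498
t = 2 is in the acceleration phase (t <= T/2).
p = p0 + 0.5*a*t^2 = 2.9 + 0.5*0.498*2^2
= 3.8959


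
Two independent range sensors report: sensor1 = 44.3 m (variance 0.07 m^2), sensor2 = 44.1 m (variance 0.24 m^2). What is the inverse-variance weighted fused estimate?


w1 = (1/var1) / (1/var1 + 1/var2)
   = 14.2857 / (14.2857 + 4.1667) = 0.7742
w2 = 1 - w1 = 0.2258
fused = w1*s1 + w2*s2 = 34.2968 + 9.9581
= 44.2548 m


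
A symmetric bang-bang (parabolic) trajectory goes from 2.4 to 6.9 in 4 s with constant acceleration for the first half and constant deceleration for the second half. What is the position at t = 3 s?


Symmetric rest-to-rest: each phase covers (pf-p0)/2 in time T/2. 0.5*a*(T/2)^2 = (pf-p0)/2 => a = 4*(pf-p0)/T^2
a = 4*(6.9-2.4)/4^2 = 1.125
t = 3 is in the deceleration phase (t > T/2).
p = pf - 0.5*a*(T-t)^2 = 6.9 - 0.5*1.125*1^2
= 6.3375


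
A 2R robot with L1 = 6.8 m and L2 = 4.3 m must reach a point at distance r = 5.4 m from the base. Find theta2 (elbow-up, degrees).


cos(theta2) = (r^2 - L1^2 - L2^2) / (2*L1*L2)
cos(theta2) = (29.16 - 46.24 - 18.49) / 58.48
cos(theta2) = -0.608242
theta2 = 127.4625 degrees


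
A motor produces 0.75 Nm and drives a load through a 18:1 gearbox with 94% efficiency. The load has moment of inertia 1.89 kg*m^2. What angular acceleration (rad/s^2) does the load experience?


tau_out = tau_motor * N * eta
= 0.75 * 18 * 0.94 = 12.69 Nm
alpha = tau_out / I = 12.69 / 1.89
= 6.7143 rad/s^2


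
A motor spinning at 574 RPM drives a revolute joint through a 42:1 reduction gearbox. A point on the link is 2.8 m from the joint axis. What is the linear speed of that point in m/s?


omega_motor = 574 * 2*pi/60 = 60.1091 rad/s
omega_joint = omega_motor / 42 = 1.4312 rad/s
v = omega_joint * r = 1.4312 * 2.8
= 4.0073 m/s


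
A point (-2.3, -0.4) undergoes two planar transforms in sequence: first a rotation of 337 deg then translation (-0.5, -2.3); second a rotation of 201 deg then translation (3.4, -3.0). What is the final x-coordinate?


After transform 1:
x1 = cos(337)*-2.3 - sin(337)*-0.4 + -0.5 = -2.7735
y1 = sin(337)*-2.3 + cos(337)*-0.4 + -2.3 = -1.7695
After transform 2:
x2 = cos(201)*-2.7735 - sin(201)*-1.7695 + 3.4
= 5.3551


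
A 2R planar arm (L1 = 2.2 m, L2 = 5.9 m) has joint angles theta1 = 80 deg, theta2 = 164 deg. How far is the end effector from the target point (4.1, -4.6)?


End effector via forward kinematics:
x = L1*cos(t1) + L2*cos(t1+t2) = -2.2044
y = L1*sin(t1) + L2*sin(t1+t2) = -3.1363
Distance to target:
d = sqrt((4.1 - -2.2044)^2 + (-4.6 - -3.1363)^2)
= sqrt(39.745 + 2.1424)
= 6.472 m


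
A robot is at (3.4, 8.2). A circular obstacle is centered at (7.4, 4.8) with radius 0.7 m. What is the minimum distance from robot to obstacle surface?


center_dist = sqrt((3.4-7.4)^2 + (8.2-4.8)^2)
= sqrt(16.0 + 11.56)
= 5.2498
min_dist = center_dist - radius = 5.2498 - 0.7 = 4.5498 m


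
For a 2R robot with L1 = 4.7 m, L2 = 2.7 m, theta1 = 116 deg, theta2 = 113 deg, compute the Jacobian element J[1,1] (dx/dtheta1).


J[1,1] = -L1*sin(t1) - L2*sin(t1+t2)
= -4.7*sin(116) - 2.7*sin(229)
= -2.1866


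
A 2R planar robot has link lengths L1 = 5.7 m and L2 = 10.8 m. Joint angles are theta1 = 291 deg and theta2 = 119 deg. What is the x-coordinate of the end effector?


Convert angles to radians: theta1 = 5.0789, theta2 = 2.0769
x = L1*cos(theta1) + L2*cos(theta1+theta2)
x = 2.0427 + 6.9421
x = 8.9848


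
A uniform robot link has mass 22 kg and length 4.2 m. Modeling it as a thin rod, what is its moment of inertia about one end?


I = (1/3) * m * L^2
= (1/3) * 22 * 4.2^2
= 0.333333 * 22 * 17.64
= 129.36 kg*m^2


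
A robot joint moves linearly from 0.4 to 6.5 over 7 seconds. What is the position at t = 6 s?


s = t/T = 6/7 = 0.8571
p(t) = p0 + (pf-p0)*s
= 0.4 + (6.5 - 0.4) * 0.8571
= 5.6286


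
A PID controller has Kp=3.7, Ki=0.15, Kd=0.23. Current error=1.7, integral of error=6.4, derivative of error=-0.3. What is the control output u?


u = Kp*e + Ki*int(e) + Kd*de/dt
= 3.7*1.7 + 0.15*6.4 + 0.23*(-0.3)
= 6.29 + 0.96 + -0.069
= 7.181


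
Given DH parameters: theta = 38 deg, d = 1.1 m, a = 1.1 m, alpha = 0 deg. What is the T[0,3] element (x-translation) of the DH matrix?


T[0,3] = a * cos(theta)
= 1.1 * cos(38 deg)
= 1.1 * 0.788
= 0.8668


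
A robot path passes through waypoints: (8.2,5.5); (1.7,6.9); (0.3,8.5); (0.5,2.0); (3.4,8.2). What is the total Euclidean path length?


Segment lengths:
  seg1 = sqrt((-6.5)^2 + (1.4)^2) = 6.6491
  seg2 = sqrt((-1.4)^2 + (1.6)^2) = 2.126
  seg3 = sqrt((0.2)^2 + (-6.5)^2) = 6.5031
  seg4 = sqrt((2.9)^2 + (6.2)^2) = 6.8447
Total = 22.1229


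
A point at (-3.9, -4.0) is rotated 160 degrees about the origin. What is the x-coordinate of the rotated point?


x' = x*cos(theta) - y*sin(theta)
cos(160 deg) = -0.9397, sin(160 deg) = 0.342
x' = -3.9 * -0.9397 - -4.0 * 0.342
= 3.6648 - -1.3681
= 5.0329


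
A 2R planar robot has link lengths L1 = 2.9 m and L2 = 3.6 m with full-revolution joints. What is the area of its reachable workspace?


r_max = L1 + L2 = 6.5 m
r_min = |L1 - L2| = 0.7 m
Area = pi*(r_max^2 - r_min^2)
= pi*(42.25 - 0.49)
= pi * 41.76
= 131.1929 m^2


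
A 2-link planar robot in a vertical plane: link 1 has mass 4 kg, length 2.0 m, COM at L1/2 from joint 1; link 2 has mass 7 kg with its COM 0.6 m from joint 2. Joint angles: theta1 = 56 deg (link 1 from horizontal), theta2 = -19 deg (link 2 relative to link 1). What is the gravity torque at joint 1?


Horizontal distance from joint 1 to link-1 COM:
  x_c1 = (L1/2)*cos(t1) = 1.0 * 0.5592 = 0.5592 m
Horizontal distance from joint 1 to link-2 COM:
  x_c2 = L1*cos(t1) + Lc2*cos(t1+t2)
       = 2.0*0.5592 + 0.6*0.7986 = 1.5976 m
tau1 = m1*g*x_c1 + m2*g*x_c2
     = 4*9.81*0.5592 + 7*9.81*1.5976
     = 21.9427 + 109.7049
     = 131.6477 Nm


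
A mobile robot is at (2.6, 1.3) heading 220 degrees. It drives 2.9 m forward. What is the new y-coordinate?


y_new = y0 + d*sin(theta)
= 1.3 + 2.9*sin(220)
= 1.3 + -1.8641
= -0.5641


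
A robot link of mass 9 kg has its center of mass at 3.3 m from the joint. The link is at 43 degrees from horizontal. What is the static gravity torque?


tau = m*g*L*cos(angle)
= 9 * 9.81 * 3.3 * cos(43 deg)
= 9 * 9.81 * 3.3 * 0.7314
= 213.085 Nm


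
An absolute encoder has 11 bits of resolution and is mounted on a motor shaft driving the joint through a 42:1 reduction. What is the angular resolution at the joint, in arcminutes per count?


counts = 2^11 = 2048
effective counts at joint = 2048 * 42 = 86016
resolution = 360*60 / 86016
= 0.2511 arcmin/count


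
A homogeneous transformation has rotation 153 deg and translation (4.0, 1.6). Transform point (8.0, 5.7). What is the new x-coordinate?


x' = cos(theta)*px - sin(theta)*py + tx
= -0.891*8.0 - 0.454*5.7 + 4.0
= -5.7158


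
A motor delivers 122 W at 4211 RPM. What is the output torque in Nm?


omega = 4211 * 2*pi/60 = 440.9749 rad/s
tau = P / omega = 122 / 440.9749
= 0.2767 Nm


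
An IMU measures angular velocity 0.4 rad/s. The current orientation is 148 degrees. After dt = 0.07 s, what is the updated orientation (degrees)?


delta_theta = w * dt = 0.4 * 0.07 = 0.028 rad
= 1.6043 deg
theta_new = 148 + 1.6043 = 149.6043 deg


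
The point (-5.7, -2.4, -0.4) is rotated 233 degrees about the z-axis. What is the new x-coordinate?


Rotation about z-axis: x' = x*cos(theta) - y*sin(theta)
= -5.7 * -0.6018 - -2.4 * -0.7986
= 1.5136


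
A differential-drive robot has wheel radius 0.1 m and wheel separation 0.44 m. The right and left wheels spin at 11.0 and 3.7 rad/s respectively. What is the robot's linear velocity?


vR = r*wR = 0.1*11.0 = 1.1 m/s
vL = r*wL = 0.1*3.7 = 0.37 m/s
v = (vR+vL)/2 = 0.735 m/s
omega = (vR-vL)/L = 1.6591 rad/s
linear velocity = 0.735 m/s


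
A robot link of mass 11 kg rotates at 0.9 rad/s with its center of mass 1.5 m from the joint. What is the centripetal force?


F = m * omega^2 * r
= 11 * 0.9^2 * 1.5
= 11 * 0.81 * 1.5
= 13.365 N


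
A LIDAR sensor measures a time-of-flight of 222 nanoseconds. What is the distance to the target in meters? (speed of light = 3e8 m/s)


tof = 222 ns = 2.22e-07 s
dist = c * tof / 2
= 3e8 * 2.22e-07 / 2
= 33.3 m


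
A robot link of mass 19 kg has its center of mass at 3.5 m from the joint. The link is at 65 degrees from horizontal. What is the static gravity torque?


tau = m*g*L*cos(angle)
= 19 * 9.81 * 3.5 * cos(65 deg)
= 19 * 9.81 * 3.5 * 0.4226
= 275.7014 Nm


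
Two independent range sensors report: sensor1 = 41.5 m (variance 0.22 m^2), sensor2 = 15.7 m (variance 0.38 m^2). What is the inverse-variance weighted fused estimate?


w1 = (1/var1) / (1/var1 + 1/var2)
   = 4.5455 / (4.5455 + 2.6316) = 0.6333
w2 = 1 - w1 = 0.3667
fused = w1*s1 + w2*s2 = 26.2833 + 5.7567
= 32.04 m


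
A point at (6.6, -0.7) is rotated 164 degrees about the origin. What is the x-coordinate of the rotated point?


x' = x*cos(theta) - y*sin(theta)
cos(164 deg) = -0.9613, sin(164 deg) = 0.2756
x' = 6.6 * -0.9613 - -0.7 * 0.2756
= -6.3443 - -0.1929
= -6.1514


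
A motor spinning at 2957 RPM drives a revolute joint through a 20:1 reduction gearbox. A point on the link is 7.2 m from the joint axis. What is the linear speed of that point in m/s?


omega_motor = 2957 * 2*pi/60 = 309.6563 rad/s
omega_joint = omega_motor / 20 = 15.4828 rad/s
v = omega_joint * r = 15.4828 * 7.2
= 111.4763 m/s


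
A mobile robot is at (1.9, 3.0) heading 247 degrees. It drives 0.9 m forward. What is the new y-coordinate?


y_new = y0 + d*sin(theta)
= 3.0 + 0.9*sin(247)
= 3.0 + -0.8285
= 2.1715


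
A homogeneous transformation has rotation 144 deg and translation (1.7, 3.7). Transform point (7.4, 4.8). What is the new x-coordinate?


x' = cos(theta)*px - sin(theta)*py + tx
= -0.809*7.4 - 0.5878*4.8 + 1.7
= -7.1081


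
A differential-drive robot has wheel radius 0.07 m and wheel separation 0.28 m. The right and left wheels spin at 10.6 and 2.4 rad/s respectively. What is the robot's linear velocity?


vR = r*wR = 0.07*10.6 = 0.742 m/s
vL = r*wL = 0.07*2.4 = 0.168 m/s
v = (vR+vL)/2 = 0.455 m/s
omega = (vR-vL)/L = 2.05 rad/s
linear velocity = 0.455 m/s


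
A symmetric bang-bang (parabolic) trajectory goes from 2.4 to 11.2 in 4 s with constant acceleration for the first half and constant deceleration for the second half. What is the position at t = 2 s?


Symmetric rest-to-rest: each phase covers (pf-p0)/2 in time T/2. 0.5*a*(T/2)^2 = (pf-p0)/2 => a = 4*(pf-p0)/T^2
a = 4*(11.2-2.4)/4^2 = 2.2
t = 2 is in the acceleration phase (t <= T/2).
p = p0 + 0.5*a*t^2 = 2.4 + 0.5*2.2*2^2
= 6.8


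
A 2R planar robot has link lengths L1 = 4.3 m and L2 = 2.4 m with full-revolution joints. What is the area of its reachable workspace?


r_max = L1 + L2 = 6.7 m
r_min = |L1 - L2| = 1.9 m
Area = pi*(r_max^2 - r_min^2)
= pi*(44.89 - 3.61)
= pi * 41.28
= 129.6849 m^2


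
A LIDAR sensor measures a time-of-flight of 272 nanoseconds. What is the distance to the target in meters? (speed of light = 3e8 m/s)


tof = 272 ns = 2.72e-07 s
dist = c * tof / 2
= 3e8 * 2.72e-07 / 2
= 40.8 m


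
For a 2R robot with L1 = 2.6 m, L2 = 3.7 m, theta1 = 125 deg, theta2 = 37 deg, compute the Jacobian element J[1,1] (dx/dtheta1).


J[1,1] = -L1*sin(t1) - L2*sin(t1+t2)
= -2.6*sin(125) - 3.7*sin(162)
= -3.2732


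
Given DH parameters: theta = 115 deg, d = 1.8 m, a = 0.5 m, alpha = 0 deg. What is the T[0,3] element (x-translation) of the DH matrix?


T[0,3] = a * cos(theta)
= 0.5 * cos(115 deg)
= 0.5 * -0.4226
= -0.2113


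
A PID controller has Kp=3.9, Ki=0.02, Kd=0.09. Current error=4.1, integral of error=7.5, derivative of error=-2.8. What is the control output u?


u = Kp*e + Ki*int(e) + Kd*de/dt
= 3.9*4.1 + 0.02*7.5 + 0.09*(-2.8)
= 15.99 + 0.15 + -0.252
= 15.888


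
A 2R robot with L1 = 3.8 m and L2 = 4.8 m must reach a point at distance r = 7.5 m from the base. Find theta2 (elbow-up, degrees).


cos(theta2) = (r^2 - L1^2 - L2^2) / (2*L1*L2)
cos(theta2) = (56.25 - 14.44 - 23.04) / 36.48
cos(theta2) = 0.514529
theta2 = 59.0341 degrees


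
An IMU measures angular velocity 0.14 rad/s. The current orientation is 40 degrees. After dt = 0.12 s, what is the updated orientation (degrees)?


delta_theta = w * dt = 0.14 * 0.12 = 0.0168 rad
= 0.9626 deg
theta_new = 40 + 0.9626 = 40.9626 deg


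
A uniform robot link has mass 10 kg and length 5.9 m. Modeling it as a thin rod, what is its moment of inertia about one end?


I = (1/3) * m * L^2
= (1/3) * 10 * 5.9^2
= 0.333333 * 10 * 34.81
= 116.0333 kg*m^2


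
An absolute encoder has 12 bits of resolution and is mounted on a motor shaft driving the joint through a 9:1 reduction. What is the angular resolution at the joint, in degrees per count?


counts = 2^12 = 4096
effective counts at joint = 4096 * 9 = 36864
resolution = 360 / 36864
= 0.0098 deg/count
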